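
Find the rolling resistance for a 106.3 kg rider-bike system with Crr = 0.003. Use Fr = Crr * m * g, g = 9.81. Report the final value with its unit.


m * g = 106.3 * 9.81 = 1042.803 N
Fr = 0.003 * 1042.803 = 3.128 N

3.128 N


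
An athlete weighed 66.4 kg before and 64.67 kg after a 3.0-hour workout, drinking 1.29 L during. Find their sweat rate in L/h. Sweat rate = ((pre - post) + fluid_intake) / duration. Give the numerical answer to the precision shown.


Body mass change = 1.73 kg
Total sweat loss = 1.73 + 1.29 = 3.02 L
Rate = 3.02 / 3.0 = 1.007 L/h

1.007 L/h


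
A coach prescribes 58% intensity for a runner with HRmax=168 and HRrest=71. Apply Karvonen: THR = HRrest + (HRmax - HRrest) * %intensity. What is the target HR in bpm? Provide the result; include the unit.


Heart rate reserve = 168 - 71 = 97
Intensity fraction = 58 / 100 = 0.58
THR = 71 + 97 * 0.58 = 127.26 bpm

127.26 bpm


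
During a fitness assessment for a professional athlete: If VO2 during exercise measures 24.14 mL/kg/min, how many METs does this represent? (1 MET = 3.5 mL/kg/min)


METs = VO2 / 3.5 = 24.14 / 3.5 = 6.9

6.9 METs


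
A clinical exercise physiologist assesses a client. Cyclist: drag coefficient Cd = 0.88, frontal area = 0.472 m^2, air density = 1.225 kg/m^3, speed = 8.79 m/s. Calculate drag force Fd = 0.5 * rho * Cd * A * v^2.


v^2 = 8.79^2 = 77.2641
Fd = 0.5 * 1.225 * 0.88 * 0.472 * 77.2641
= 19.657 N

19.657 N


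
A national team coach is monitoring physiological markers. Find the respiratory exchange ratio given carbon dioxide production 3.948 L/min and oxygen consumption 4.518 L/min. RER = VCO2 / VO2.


VCO2 = 3.948 L/min
VO2 = 4.518 L/min
RER = 3.948 / 4.518 = 0.8738

0.8738


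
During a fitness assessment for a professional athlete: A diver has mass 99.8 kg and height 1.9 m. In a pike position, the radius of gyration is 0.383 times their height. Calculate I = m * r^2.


r = 0.383 * 1.9 = 0.7277 m
I = m * r^2 = 99.8 * 0.529547 = 52.849 kg*m^2

52.849 kg*m^2


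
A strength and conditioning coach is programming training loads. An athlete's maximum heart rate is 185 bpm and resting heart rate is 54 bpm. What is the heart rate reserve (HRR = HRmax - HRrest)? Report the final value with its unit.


HRR = HRmax - HRrest
= 185 - 54
= 131 bpm

131 bpm


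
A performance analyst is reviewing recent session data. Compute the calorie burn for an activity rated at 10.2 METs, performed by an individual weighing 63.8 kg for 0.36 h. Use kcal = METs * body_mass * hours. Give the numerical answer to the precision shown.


Product of METs and mass = 10.2 * 63.8 = 650.76
Total kcal = 650.76 * 0.36 = 234.27 kcal

234.27 kcal


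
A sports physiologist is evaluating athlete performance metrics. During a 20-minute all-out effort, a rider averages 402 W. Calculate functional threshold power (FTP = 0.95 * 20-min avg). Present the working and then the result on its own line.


FTP = 0.95 * 402
= 381.9 W

381.9 W


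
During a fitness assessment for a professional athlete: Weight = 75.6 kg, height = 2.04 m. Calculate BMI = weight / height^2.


height^2 = 2.04^2 = 4.1616
BMI = 75.6 / 4.1616 = 18.17 kg/m^2

18.17 kg/m^2


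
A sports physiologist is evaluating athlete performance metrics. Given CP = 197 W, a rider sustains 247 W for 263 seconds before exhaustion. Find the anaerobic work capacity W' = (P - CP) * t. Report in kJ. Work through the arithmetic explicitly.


Excess power = 247 - 197 = 50 W
Work above CP = 50 * 263 = 13150 J
W' = 13.15 kJ

13.15 kJ


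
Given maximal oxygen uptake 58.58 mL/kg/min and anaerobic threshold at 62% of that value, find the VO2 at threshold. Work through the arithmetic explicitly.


Percentage as decimal = 0.62
VO2 at AT = 58.58 * 0.62 = 36.32 mL/kg/min

36.32 mL/kg/min


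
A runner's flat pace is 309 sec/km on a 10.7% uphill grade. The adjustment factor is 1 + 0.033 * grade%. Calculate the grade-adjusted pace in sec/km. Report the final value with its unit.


Factor = 1 + 0.033 * 10.7 = 1.3531
Adjusted pace = 309 * 1.3531
= 418.11 sec/km

418.11 s/km


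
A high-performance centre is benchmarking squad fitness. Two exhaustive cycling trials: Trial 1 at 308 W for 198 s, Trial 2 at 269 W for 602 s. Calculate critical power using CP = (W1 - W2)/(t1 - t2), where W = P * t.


W1 = 308 * 198 = 60984 J
W2 = 269 * 602 = 161938 J
CP = (60984 - 161938) / (198 - 602)
= -100954 / -404
= 249.89 W

249.89 W


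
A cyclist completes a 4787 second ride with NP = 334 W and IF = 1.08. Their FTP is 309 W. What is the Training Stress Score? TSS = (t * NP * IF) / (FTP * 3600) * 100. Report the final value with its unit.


t * NP * IF = 4787 * 334 * 1.08 = 1726766.64
FTP * 3600 = 1112400
TSS = (1726766.64 / 1112400) * 100 = 155.23

155.23 TSS


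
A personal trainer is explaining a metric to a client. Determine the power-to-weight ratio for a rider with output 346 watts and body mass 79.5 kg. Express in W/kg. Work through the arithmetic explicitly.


P/W = 346 / 79.5 = 4.352 W/kg

4.352 W/kg


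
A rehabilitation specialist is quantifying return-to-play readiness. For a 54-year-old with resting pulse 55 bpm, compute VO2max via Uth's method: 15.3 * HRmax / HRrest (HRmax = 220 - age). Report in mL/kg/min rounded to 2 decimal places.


Step 1: HRmax = 220 - 54 = 166 bpm
Step 2: Ratio = 166 / 55 = 3.0182
Step 3: VO2max = 15.3 * 3.0182 = 46.18 mL/kg/min

46.18 mL/kg/min


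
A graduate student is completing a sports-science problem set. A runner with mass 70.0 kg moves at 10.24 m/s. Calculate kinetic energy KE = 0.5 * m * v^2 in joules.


v^2 = 10.24^2 = 104.8576
KE = 0.5 * 70.0 * 104.8576
= 3670.02 J

3670.02 J


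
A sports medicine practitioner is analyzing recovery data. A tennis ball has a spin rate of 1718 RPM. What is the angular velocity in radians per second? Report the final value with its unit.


Convert RPM to rad/s: multiply by 2*pi and divide by 60
omega = 1718 * 2 * pi / 60
= 179.909 rad/s

179.909 rad/s


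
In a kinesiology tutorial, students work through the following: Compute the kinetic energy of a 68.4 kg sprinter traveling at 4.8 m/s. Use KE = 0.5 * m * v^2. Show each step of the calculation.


Velocity squared = 23.04
KE = 0.5 * 68.4 * 23.04 = 787.97 J

787.97 J


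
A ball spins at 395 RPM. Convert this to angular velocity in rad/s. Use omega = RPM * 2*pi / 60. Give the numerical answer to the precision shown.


omega = 395 * 2 * pi / 60
= 395 * 6.28318531 / 60
= 2481.858 / 60
= 41.364 rad/s

41.364 rad/s


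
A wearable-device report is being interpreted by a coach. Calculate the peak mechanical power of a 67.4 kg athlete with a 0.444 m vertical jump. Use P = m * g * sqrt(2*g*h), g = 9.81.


First, sqrt(2gh) = sqrt(2 * 9.81 * 0.444)
= sqrt(8.71128) = 2.951488 m/s
Power = 67.4 * 9.81 * 2.951488 = 1951.51 W

1951.51 W


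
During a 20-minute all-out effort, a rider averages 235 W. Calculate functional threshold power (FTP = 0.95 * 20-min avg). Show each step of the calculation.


FTP = 0.95 * 235
= 223.25 W

223.25 W


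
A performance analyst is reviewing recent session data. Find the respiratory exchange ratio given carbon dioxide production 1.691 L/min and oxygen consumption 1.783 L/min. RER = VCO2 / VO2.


VCO2 = 1.691 L/min
VO2 = 1.783 L/min
RER = 1.691 / 1.783 = 0.9484

0.9484


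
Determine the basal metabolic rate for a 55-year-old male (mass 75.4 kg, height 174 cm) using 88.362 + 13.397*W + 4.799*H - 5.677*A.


BMR = 88.362 + 13.397*75.4 + 4.799*174 - 5.677*55
= 1621.29 kcal/day

1621.29 kcal/day


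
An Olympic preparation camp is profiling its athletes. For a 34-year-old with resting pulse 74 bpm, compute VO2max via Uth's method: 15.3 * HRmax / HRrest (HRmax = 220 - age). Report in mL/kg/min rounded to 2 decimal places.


Step 1: HRmax = 220 - 34 = 186 bpm
Step 2: Ratio = 186 / 74 = 2.5135
Step 3: VO2max = 15.3 * 2.5135 = 38.46 mL/kg/min

38.46 mL/kg/min


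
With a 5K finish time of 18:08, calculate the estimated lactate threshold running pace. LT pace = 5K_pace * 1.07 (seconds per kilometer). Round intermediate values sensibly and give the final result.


Race duration = 1088 s for 5 km
Average pace = 1088 / 5 = 217.6 s/km
LT pace = 217.6 * 1.07
= 232.83 s/km

232.83 s/km


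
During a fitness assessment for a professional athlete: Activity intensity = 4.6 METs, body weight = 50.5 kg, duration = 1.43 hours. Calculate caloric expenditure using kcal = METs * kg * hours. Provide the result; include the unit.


kcal = 4.6 * 50.5 * 1.43
= 232.3 * 1.43
= 332.19 kcal

332.19 kcal


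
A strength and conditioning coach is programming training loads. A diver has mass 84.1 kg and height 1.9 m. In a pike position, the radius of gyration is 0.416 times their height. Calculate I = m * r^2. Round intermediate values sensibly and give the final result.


r = 0.416 * 1.9 = 0.7904 m
I = m * r^2 = 84.1 * 0.624732 = 52.54 kg*m^2

52.54 kg*m^2


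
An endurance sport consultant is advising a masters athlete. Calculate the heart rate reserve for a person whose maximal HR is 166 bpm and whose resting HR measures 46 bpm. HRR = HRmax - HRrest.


HRmax = 166 bpm
HRrest = 46 bpm
HRR = 166 - 46 = 120 bpm

120 bpm


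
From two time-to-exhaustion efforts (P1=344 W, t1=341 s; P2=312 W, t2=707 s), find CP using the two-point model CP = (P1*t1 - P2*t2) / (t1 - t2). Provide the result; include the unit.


Work in trial 1 = 117304 J
Work in trial 2 = 220584 J
Delta work = -103280 J
Delta time = -366 s
CP = -103280 / -366 = 282.19 W

282.19 W


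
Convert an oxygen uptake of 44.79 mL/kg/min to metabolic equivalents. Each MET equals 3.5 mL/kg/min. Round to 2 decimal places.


One MET = 3.5 mL/kg/min
Number of METs = 44.79 / 3.5
= 12.8 METs

12.8 METs


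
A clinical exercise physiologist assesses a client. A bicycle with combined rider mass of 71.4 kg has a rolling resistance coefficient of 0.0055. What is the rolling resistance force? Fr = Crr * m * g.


Fr = 0.0055 * 71.4 * 9.81
= 0.3927 * 9.81
= 3.852 N

3.852 N


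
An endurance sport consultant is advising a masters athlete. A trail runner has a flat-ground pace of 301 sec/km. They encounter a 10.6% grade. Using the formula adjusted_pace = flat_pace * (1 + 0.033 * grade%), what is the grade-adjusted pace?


Grade factor = 1 + 0.033 * 10.6 = 1.3498
Adjusted = 301 * 1.3498 = 406.29 sec/km

406.29 s/km


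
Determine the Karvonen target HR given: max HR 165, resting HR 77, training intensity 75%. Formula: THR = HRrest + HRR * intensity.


HRR = HRmax - HRrest = 165 - 77 = 88
THR = 77 + 88 * 0.75
= 143.0 bpm

143.0 bpm


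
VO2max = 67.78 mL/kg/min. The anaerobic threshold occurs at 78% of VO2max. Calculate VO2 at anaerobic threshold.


AT fraction = 78 / 100 = 0.78
AT VO2 = 67.78 * 0.78
= 52.87 mL/kg/min

52.87 mL/kg/min


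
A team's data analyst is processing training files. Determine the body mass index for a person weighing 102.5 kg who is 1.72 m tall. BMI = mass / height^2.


BMI = mass / height^2
= 102.5 / 1.72^2
= 102.5 / 2.9584
= 34.65 kg/m^2

34.65 kg/m^2


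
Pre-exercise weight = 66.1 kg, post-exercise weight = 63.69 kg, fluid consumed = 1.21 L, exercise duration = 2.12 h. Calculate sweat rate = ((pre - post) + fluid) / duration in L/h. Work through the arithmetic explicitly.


Weight loss = 66.1 - 63.69 = 2.41 kg (approx L)
Total sweat = 2.41 + 1.21 = 3.62 L
Sweat rate = 3.62 / 2.12 = 1.708 L/h

1.708 L/h


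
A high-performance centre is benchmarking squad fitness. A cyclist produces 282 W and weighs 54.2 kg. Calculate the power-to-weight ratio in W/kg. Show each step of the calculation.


P/W = power / mass
= 282 / 54.2
= 5.203 W/kg

5.203 W/kg


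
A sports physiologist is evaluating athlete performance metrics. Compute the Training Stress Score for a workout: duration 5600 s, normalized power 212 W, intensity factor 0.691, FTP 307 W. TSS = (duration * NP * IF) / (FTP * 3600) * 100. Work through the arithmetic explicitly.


Product = 5600 * 212 * 0.691 = 820355.2
Base = 307 * 3600 = 1105200
TSS = 820355.2 / 1105200 * 100 = 74.23

74.23 TSS


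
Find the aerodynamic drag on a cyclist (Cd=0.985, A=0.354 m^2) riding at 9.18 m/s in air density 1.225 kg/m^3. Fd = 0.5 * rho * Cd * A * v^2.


Fd = 0.5 * 1.225 * 0.985 * 0.354 * 9.18^2
= 0.5 * 1.225 * 0.985 * 0.354 * 84.2724
= 17.998 N

17.998 N


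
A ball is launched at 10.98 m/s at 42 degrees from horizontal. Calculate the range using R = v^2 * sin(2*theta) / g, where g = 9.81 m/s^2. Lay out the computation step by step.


sin(2 * 42) = sin(84) = 0.994522
v^2 = 10.98^2 = 120.5604
R = 120.5604 * 0.994522 / 9.81
= 12.222 m

12.222 m


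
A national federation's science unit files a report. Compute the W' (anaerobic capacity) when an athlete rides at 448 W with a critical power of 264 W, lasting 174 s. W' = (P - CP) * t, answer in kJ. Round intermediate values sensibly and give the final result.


Above-CP power = 184 W
Duration = 174 s
W' = 184 * 174 = 32016 J
Convert: 32016 / 1000 = 32.016 kJ

32.016 kJ


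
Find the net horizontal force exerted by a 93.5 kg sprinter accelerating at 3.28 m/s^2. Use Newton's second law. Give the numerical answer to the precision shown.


Newton's second law: F = m * a
F = 93.5 * 3.28 = 306.68 N

306.68 N


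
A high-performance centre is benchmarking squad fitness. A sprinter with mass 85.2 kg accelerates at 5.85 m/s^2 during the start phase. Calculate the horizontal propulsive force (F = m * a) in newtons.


F = m * a
= 85.2 * 5.85
= 498.42 N

498.42 N


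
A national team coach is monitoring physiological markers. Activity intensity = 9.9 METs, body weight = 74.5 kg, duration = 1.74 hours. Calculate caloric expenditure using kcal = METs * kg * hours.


kcal = 9.9 * 74.5 * 1.74
= 737.55 * 1.74
= 1283.34 kcal

1283.34 kcal


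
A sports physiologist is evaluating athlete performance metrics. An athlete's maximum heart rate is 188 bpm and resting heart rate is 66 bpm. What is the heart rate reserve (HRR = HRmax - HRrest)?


HRR = HRmax - HRrest
= 188 - 66
= 122 bpm

122 bpm


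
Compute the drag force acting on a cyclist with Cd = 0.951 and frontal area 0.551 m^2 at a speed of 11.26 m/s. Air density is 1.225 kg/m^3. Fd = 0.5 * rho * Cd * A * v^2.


Step 1: v^2 = 126.7876
Step 2: Fd = 0.5 * 1.225 * 0.951 * 0.551 * 126.7876
= 40.693 N

40.693 N


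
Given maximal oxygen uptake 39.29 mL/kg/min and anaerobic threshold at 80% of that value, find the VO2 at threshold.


Percentage as decimal = 0.8
VO2 at AT = 39.29 * 0.8 = 31.43 mL/kg/min

31.43 mL/kg/min


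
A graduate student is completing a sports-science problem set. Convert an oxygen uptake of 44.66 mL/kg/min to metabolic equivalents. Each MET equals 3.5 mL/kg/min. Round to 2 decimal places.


One MET = 3.5 mL/kg/min
Number of METs = 44.66 / 3.5
= 12.76 METs

12.76 METs


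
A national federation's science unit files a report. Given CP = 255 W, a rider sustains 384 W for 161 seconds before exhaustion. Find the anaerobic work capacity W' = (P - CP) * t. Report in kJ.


Excess power = 384 - 255 = 129 W
Work above CP = 129 * 161 = 20769 J
W' = 20.769 kJ

20.769 kJ


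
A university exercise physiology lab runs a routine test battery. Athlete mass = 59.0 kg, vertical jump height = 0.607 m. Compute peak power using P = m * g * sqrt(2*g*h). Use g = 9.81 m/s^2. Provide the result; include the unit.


sqrt(2 * 9.81 * 0.607) = sqrt(11.90934) = 3.450991 m/s
P = 59.0 * 9.81 * 3.450991
= 1997.4 W

1997.4 W


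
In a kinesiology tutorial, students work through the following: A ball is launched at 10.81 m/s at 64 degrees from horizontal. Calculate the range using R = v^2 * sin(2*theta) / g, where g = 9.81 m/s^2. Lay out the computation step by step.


sin(2 * 64) = sin(128) = 0.788011
v^2 = 10.81^2 = 116.8561
R = 116.8561 * 0.788011 / 9.81
= 9.387 m

9.387 m


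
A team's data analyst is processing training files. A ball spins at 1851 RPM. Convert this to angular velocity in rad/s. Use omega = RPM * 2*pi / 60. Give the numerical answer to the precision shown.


omega = 1851 * 2 * pi / 60
= 1851 * 6.28318531 / 60
= 11630.176 / 60
= 193.836 rad/s

193.836 rad/s


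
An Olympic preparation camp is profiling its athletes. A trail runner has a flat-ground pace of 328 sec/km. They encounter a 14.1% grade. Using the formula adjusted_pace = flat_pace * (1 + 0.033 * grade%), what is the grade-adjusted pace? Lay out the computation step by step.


Grade factor = 1 + 0.033 * 14.1 = 1.4653
Adjusted = 328 * 1.4653 = 480.62 sec/km

480.62 s/km


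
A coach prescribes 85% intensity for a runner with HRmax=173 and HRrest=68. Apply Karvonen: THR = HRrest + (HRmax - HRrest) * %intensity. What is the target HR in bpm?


Heart rate reserve = 173 - 68 = 105
Intensity fraction = 85 / 100 = 0.85
THR = 68 + 105 * 0.85 = 157.25 bpm

157.25 bpm


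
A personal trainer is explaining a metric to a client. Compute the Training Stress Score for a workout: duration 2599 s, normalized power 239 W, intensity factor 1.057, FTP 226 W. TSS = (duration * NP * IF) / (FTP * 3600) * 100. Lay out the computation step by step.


Product = 2599 * 239 * 1.057 = 656567.177
Base = 226 * 3600 = 813600
TSS = 656567.177 / 813600 * 100 = 80.7

80.7 TSS


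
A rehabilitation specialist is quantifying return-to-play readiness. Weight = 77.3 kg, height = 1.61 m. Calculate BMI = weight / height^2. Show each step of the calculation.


height^2 = 1.61^2 = 2.5921
BMI = 77.3 / 2.5921 = 29.82 kg/m^2

29.82 kg/m^2


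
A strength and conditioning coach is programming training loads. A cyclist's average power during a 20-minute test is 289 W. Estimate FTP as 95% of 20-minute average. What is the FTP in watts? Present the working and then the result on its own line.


FTP = 20-min power * 0.95
= 289 * 0.95
= 274.55 W

274.55 W


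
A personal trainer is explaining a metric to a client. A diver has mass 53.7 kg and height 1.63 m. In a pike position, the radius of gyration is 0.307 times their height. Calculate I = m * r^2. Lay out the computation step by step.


r = 0.307 * 1.63 = 0.50041 m
I = m * r^2 = 53.7 * 0.25041 = 13.447 kg*m^2

13.447 kg*m^2


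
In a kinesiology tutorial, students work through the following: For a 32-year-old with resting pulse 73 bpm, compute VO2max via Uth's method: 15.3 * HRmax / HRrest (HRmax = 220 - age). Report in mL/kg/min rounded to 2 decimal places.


Step 1: HRmax = 220 - 32 = 188 bpm
Step 2: Ratio = 188 / 73 = 2.5753
Step 3: VO2max = 15.3 * 2.5753 = 39.4 mL/kg/min

39.4 mL/kg/min


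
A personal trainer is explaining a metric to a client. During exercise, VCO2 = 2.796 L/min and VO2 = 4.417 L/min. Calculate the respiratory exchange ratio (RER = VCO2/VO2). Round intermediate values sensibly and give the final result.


RER = VCO2 / VO2
= 2.796 / 4.417
= 0.633

0.633


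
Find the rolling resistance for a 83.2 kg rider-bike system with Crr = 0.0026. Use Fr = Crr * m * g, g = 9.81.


m * g = 83.2 * 9.81 = 816.192 N
Fr = 0.0026 * 816.192 = 2.122 N

2.122 N


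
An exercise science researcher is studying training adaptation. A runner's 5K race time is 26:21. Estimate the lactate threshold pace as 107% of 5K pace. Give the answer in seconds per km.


Total race time = 26*60 + 21 = 1581 seconds
5K pace = 1581 / 5 = 316.2 sec/km
LT pace = 316.2 * 1.07 = 338.33 sec/km

338.33 s/km


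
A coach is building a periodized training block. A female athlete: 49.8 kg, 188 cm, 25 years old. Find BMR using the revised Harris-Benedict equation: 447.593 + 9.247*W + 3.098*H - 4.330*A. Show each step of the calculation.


Intercept = 447.593
Weight contribution = 9.247 * 49.8 = 460.5006
Height contribution = 3.098 * 188 = 582.424
Age contribution = 4.33 * 25 = 108.25
BMR = 447.593 + 460.5006 + 582.424 - 108.25
= 1382.27 kcal/day

1382.27 kcal/day


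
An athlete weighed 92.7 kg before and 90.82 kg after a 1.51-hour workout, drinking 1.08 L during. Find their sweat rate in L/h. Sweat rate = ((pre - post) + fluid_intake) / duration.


Body mass change = 1.88 kg
Total sweat loss = 1.88 + 1.08 = 2.96 L
Rate = 2.96 / 1.51 = 1.96 L/h

1.96 L/h


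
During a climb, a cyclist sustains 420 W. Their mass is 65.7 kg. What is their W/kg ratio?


Power-to-weight = 420 W / 65.7 kg
= 6.393 W/kg

6.393 W/kg


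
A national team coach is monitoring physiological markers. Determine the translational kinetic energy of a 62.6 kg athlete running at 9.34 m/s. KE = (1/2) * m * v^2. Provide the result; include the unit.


KE = 0.5 * m * v^2
= 0.5 * 62.6 * 9.34^2
= 0.5 * 62.6 * 87.2356
= 2730.47 J

2730.47 J


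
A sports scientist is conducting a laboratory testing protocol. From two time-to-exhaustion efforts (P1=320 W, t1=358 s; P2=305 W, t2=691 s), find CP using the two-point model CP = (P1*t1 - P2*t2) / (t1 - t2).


Work in trial 1 = 114560 J
Work in trial 2 = 210755 J
Delta work = -96195 J
Delta time = -333 s
CP = -96195 / -333 = 288.87 W

288.87 W


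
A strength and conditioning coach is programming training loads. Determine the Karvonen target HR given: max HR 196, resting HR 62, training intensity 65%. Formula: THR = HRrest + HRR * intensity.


HRR = HRmax - HRrest = 196 - 62 = 134
THR = 62 + 134 * 0.65
= 149.1 bpm

149.1 bpm


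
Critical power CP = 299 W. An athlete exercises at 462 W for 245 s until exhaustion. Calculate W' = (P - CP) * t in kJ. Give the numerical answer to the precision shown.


P - CP = 462 - 299 = 163 W
W' = 163 * 245 = 39935 J
= 39935 / 1000 = 39.935 kJ

39.935 kJ


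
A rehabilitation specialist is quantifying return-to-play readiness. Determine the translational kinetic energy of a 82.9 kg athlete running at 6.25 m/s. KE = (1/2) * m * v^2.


KE = 0.5 * m * v^2
= 0.5 * 82.9 * 6.25^2
= 0.5 * 82.9 * 39.0625
= 1619.14 J

1619.14 J


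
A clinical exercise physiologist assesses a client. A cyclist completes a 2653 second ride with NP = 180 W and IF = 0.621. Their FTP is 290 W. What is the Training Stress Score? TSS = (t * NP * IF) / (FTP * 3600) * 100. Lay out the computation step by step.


t * NP * IF = 2653 * 180 * 0.621 = 296552.34
FTP * 3600 = 1044000
TSS = (296552.34 / 1044000) * 100 = 28.41

28.41 TSS


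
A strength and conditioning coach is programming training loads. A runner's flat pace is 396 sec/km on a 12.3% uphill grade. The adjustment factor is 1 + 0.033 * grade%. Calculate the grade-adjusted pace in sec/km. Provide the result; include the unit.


Factor = 1 + 0.033 * 12.3 = 1.4059
Adjusted pace = 396 * 1.4059
= 556.74 sec/km

556.74 s/km


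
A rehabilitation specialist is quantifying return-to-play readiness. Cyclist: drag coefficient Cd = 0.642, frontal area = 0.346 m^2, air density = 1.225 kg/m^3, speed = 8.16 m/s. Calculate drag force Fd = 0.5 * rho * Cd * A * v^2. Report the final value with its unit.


v^2 = 8.16^2 = 66.5856
Fd = 0.5 * 1.225 * 0.642 * 0.346 * 66.5856
= 9.059 N

9.059 N


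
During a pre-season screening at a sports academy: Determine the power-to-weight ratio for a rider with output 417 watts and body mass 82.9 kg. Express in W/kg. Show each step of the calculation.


P/W = 417 / 82.9 = 5.03 W/kg

5.03 W/kg


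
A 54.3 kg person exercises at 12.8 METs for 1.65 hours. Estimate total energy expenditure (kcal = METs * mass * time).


Energy = METs * mass(kg) * time(h)
= 12.8 * 54.3 * 1.65
= 1146.82 kcal

1146.82 kcal


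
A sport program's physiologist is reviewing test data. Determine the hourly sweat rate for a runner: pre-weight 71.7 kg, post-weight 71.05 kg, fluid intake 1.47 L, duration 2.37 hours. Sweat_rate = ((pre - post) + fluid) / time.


Mass lost = 71.7 - 71.05 = 0.65 kg
Add fluid consumed: 0.65 + 1.47 = 2.12 L total sweat
Sweat rate = 2.12 / 2.37 = 0.895 L/h

0.895 L/h


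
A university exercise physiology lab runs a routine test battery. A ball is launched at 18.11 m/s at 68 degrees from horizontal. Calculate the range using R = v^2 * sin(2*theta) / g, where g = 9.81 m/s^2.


sin(2 * 68) = sin(136) = 0.694658
v^2 = 18.11^2 = 327.9721
R = 327.9721 * 0.694658 / 9.81
= 23.224 m

23.224 m


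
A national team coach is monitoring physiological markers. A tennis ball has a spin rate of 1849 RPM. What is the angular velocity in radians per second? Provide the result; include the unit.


Convert RPM to rad/s: multiply by 2*pi and divide by 60
omega = 1849 * 2 * pi / 60
= 193.627 rad/s

193.627 rad/s


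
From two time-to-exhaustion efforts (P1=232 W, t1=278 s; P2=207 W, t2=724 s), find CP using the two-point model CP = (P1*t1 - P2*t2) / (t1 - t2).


Work in trial 1 = 64496 J
Work in trial 2 = 149868 J
Delta work = -85372 J
Delta time = -446 s
CP = -85372 / -446 = 191.42 W

191.42 W


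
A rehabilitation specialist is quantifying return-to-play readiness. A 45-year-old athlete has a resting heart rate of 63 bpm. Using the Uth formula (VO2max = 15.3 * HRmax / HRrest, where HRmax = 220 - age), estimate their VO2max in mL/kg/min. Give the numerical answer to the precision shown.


HRmax = 220 - 45 = 175 bpm
Ratio = HRmax / HRrest = 175 / 63 = 2.7778
VO2max = 15.3 * 2.7778 = 42.5 mL/kg/min

42.5 mL/kg/min


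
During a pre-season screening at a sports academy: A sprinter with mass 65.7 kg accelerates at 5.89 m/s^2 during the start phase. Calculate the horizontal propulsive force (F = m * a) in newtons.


F = m * a
= 65.7 * 5.89
= 386.97 N

386.97 N


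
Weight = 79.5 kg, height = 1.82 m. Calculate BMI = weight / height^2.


height^2 = 1.82^2 = 3.3124
BMI = 79.5 / 3.3124 = 24.0 kg/m^2

24.0 kg/m^2


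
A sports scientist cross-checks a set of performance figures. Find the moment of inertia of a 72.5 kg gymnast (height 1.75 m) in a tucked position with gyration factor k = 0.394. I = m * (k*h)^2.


Radius of gyration = 0.394 * 1.75 = 0.6895 m
I = 72.5 * 0.6895^2
= 72.5 * 0.47541
= 34.467 kg*m^2

34.467 kg*m^2


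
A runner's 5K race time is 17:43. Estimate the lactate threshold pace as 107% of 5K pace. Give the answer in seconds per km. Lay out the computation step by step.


Total race time = 17*60 + 43 = 1063 seconds
5K pace = 1063 / 5 = 212.6 sec/km
LT pace = 212.6 * 1.07 = 227.48 sec/km

227.48 s/km


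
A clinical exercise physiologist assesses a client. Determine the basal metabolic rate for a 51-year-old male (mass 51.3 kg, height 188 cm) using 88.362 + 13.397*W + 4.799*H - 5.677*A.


BMR = 88.362 + 13.397*51.3 + 4.799*188 - 5.677*51
= 1388.31 kcal/day

1388.31 kcal/day


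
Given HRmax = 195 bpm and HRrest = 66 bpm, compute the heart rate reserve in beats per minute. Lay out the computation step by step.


Heart rate reserve = maximum HR minus resting HR
HRR = 195 - 66 = 129 bpm

129 bpm


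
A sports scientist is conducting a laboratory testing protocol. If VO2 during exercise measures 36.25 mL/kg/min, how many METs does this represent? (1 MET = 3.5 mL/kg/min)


METs = VO2 / 3.5 = 36.25 / 3.5 = 10.36

10.36 METs


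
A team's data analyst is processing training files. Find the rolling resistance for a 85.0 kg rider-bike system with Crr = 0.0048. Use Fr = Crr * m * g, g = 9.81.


m * g = 85.0 * 9.81 = 833.85 N
Fr = 0.0048 * 833.85 = 4.002 N

4.002 N


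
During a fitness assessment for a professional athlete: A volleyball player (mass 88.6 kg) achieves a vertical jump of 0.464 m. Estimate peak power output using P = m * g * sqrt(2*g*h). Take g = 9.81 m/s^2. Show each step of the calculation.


2 * g * h = 2 * 9.81 * 0.464 = 9.10368
sqrt(9.10368) = 3.017231 m/s
P = 88.6 * 9.81 * 3.017231 = 2622.47 W

2622.47 W


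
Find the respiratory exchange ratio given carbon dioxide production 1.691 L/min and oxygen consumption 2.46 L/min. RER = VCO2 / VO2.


VCO2 = 1.691 L/min
VO2 = 2.46 L/min
RER = 1.691 / 2.46 = 0.6874

0.6874


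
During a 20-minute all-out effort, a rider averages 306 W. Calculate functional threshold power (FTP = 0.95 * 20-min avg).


FTP = 0.95 * 306
= 290.7 W

290.7 W


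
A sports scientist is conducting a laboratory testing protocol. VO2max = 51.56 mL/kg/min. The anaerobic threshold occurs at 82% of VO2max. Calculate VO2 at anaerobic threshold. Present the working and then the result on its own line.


AT fraction = 82 / 100 = 0.82
AT VO2 = 51.56 * 0.82
= 42.28 mL/kg/min

42.28 mL/kg/min


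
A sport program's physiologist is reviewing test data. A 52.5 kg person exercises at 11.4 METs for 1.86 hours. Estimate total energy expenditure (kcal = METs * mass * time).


Energy = METs * mass(kg) * time(h)
= 11.4 * 52.5 * 1.86
= 1113.21 kcal

1113.21 kcal


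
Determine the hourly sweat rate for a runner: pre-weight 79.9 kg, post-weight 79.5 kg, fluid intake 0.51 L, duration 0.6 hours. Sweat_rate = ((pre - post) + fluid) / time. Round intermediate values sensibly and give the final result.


Mass lost = 79.9 - 79.5 = 0.4 kg
Add fluid consumed: 0.4 + 0.51 = 0.91 L total sweat
Sweat rate = 0.91 / 0.6 = 1.517 L/h

1.517 L/h


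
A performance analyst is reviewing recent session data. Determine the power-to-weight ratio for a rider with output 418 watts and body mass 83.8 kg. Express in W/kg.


P/W = 418 / 83.8 = 4.988 W/kg

4.988 W/kg


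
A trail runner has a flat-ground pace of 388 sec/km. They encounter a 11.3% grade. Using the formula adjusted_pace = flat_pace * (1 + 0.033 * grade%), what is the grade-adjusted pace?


Grade factor = 1 + 0.033 * 11.3 = 1.3729
Adjusted = 388 * 1.3729 = 532.69 sec/km

532.69 s/km


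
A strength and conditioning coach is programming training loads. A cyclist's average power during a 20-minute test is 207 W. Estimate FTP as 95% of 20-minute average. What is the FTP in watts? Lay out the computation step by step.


FTP = 20-min power * 0.95
= 207 * 0.95
= 196.65 W

196.65 W


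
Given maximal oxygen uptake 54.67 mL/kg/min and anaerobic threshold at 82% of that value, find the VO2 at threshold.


Percentage as decimal = 0.82
VO2 at AT = 54.67 * 0.82 = 44.83 mL/kg/min

44.83 mL/kg/min


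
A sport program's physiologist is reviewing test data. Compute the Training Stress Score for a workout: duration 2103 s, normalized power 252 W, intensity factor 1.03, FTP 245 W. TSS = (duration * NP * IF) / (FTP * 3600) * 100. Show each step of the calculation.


Product = 2103 * 252 * 1.03 = 545854.68
Base = 245 * 3600 = 882000
TSS = 545854.68 / 882000 * 100 = 61.89

61.89 TSS


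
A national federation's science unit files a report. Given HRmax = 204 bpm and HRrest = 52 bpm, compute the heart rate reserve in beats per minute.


Heart rate reserve = maximum HR minus resting HR
HRR = 204 - 52 = 152 bpm

152 bpm


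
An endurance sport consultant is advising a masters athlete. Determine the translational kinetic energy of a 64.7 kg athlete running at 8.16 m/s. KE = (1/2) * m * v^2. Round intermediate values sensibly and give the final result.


KE = 0.5 * m * v^2
= 0.5 * 64.7 * 8.16^2
= 0.5 * 64.7 * 66.5856
= 2154.04 J

2154.04 J


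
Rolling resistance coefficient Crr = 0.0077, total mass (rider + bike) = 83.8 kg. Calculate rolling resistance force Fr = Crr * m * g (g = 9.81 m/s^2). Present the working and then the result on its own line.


Fr = Crr * m * g
= 0.0077 * 83.8 * 9.81
= 6.33 N

6.33 N


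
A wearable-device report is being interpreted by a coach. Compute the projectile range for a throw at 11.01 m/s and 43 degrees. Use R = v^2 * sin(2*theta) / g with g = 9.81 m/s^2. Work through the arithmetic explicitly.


Two times the angle = 86 degrees
sin(86) = 0.997564
R = 121.2201 * 0.997564 / 9.81 = 12.327 m

12.327 m


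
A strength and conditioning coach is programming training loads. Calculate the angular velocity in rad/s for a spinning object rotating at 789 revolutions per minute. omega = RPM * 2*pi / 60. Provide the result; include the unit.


omega = RPM * 2*pi / 60
= 789 * 6.28318531 / 60
= 82.624 rad/s

82.624 rad/s


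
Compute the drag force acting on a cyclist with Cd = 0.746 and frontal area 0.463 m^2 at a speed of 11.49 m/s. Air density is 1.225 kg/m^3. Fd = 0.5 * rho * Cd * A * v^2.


Step 1: v^2 = 132.0201
Step 2: Fd = 0.5 * 1.225 * 0.746 * 0.463 * 132.0201
= 27.93 N

27.93 N


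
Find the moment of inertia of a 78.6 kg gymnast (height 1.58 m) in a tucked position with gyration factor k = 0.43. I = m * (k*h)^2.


Radius of gyration = 0.43 * 1.58 = 0.6794 m
I = 78.6 * 0.6794^2
= 78.6 * 0.461584
= 36.281 kg*m^2

36.281 kg*m^2


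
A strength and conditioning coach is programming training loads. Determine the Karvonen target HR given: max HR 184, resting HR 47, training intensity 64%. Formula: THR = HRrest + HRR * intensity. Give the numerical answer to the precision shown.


HRR = HRmax - HRrest = 184 - 47 = 137
THR = 47 + 137 * 0.64
= 134.68 bpm

134.68 bpm


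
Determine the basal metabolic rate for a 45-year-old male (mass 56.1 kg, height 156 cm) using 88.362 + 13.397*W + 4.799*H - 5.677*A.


BMR = 88.362 + 13.397*56.1 + 4.799*156 - 5.677*45
= 1333.11 kcal/day

1333.11 kcal/day


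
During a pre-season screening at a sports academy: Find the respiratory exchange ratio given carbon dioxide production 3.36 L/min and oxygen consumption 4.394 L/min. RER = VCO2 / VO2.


VCO2 = 3.36 L/min
VO2 = 4.394 L/min
RER = 3.36 / 4.394 = 0.7647

0.7647


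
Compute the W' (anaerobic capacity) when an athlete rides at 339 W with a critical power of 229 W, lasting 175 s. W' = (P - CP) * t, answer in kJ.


Above-CP power = 110 W
Duration = 175 s
W' = 110 * 175 = 19250 J
Convert: 19250 / 1000 = 19.25 kJ

19.25 kJ


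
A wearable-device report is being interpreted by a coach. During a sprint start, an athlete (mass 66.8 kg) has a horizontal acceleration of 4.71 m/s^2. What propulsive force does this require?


Propulsive force = mass * acceleration
= 66.8 kg * 4.71 m/s^2
= 314.63 N

314.63 N


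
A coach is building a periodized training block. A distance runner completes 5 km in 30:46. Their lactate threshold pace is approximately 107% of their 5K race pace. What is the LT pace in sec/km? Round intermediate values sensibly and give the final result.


Convert to seconds: 30 min 46 s = 1846 s
Pace per km = 1846 / 5 = 369.2 s/km
LT pace = 369.2 * 1.07 = 395.04 s/km

395.04 s/km


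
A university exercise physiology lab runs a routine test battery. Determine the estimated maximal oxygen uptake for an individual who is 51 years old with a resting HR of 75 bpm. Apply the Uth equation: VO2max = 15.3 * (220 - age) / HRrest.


HRmax = 220 - 51 = 169
VO2max = 15.3 * (169 / 75)
= 15.3 * 2.2533
= 34.48 mL/kg/min

34.48 mL/kg/min


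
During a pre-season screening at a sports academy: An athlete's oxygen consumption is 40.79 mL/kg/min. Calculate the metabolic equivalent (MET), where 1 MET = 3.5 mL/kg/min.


MET = VO2 / 3.5
= 40.79 / 3.5
= 11.65 METs

11.65 METs


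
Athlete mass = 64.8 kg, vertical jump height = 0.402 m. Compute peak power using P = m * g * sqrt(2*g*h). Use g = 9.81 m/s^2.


sqrt(2 * 9.81 * 0.402) = sqrt(7.88724) = 2.808423 m/s
P = 64.8 * 9.81 * 2.808423
= 1785.28 W

1785.28 W


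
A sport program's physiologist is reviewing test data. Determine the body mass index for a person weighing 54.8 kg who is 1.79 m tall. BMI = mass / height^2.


BMI = mass / height^2
= 54.8 / 1.79^2
= 54.8 / 3.2041
= 17.1 kg/m^2

17.1 kg/m^2


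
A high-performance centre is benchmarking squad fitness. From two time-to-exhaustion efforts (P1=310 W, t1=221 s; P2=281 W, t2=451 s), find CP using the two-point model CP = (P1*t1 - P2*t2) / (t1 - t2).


Work in trial 1 = 68510 J
Work in trial 2 = 126731 J
Delta work = -58221 J
Delta time = -230 s
CP = -58221 / -230 = 253.13 W

253.13 W


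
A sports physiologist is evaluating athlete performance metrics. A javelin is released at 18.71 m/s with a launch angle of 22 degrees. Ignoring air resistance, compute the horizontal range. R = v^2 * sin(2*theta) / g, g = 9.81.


Launch speed squared = 350.0641
sin(2 * 22 deg) = 0.694658
Range = 350.0641 * 0.694658 / 9.81
= 24.788 m

24.788 m


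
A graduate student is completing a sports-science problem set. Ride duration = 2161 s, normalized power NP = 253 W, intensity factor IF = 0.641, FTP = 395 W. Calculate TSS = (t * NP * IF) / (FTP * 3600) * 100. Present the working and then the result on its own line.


Numerator = 2161 * 253 * 0.641 = 350455.853
Denominator = 395 * 3600 = 1422000
TSS = 350455.853 / 1422000 * 100
= 24.65

24.65 TSS


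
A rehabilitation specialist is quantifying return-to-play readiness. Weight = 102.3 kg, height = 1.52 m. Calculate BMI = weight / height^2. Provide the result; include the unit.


height^2 = 1.52^2 = 2.3104
BMI = 102.3 / 2.3104 = 44.28 kg/m^2

44.28 kg/m^2


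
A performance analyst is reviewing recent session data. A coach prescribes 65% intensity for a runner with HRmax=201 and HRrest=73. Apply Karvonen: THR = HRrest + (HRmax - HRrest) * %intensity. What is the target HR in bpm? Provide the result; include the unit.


Heart rate reserve = 201 - 73 = 128
Intensity fraction = 65 / 100 = 0.65
THR = 73 + 128 * 0.65 = 156.2 bpm

156.2 bpm


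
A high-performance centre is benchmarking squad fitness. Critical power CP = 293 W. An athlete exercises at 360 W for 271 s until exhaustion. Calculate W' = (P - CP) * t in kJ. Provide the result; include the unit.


P - CP = 360 - 293 = 67 W
W' = 67 * 271 = 18157 J
= 18157 / 1000 = 18.157 kJ

18.157 kJ


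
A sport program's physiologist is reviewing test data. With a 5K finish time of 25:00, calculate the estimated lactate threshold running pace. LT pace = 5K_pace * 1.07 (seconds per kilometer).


Race duration = 1500 s for 5 km
Average pace = 1500 / 5 = 300.0 s/km
LT pace = 300.0 * 1.07
= 321.0 s/km

321.0 s/km


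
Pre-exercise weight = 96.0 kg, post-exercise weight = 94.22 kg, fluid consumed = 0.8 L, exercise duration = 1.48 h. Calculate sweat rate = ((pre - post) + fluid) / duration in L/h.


Weight loss = 96.0 - 94.22 = 1.78 kg (approx L)
Total sweat = 1.78 + 0.8 = 2.58 L
Sweat rate = 2.58 / 1.48 = 1.743 L/h

1.743 L/h


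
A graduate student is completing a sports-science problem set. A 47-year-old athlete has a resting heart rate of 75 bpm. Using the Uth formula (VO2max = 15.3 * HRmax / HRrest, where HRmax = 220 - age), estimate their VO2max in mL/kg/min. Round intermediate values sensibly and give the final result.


HRmax = 220 - 47 = 173 bpm
Ratio = HRmax / HRrest = 173 / 75 = 2.3067
VO2max = 15.3 * 2.3067 = 35.29 mL/kg/min

35.29 mL/kg/min


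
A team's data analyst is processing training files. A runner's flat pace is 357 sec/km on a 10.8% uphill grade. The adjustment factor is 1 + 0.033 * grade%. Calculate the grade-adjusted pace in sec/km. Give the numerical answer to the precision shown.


Factor = 1 + 0.033 * 10.8 = 1.3564
Adjusted pace = 357 * 1.3564
= 484.23 sec/km

484.23 s/km


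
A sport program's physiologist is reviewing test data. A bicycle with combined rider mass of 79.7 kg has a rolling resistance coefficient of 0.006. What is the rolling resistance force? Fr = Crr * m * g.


Fr = 0.006 * 79.7 * 9.81
= 0.4782 * 9.81
= 4.691 N

4.691 N


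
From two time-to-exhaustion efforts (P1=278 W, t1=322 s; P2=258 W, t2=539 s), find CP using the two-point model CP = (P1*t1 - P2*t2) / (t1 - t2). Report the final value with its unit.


Work in trial 1 = 89516 J
Work in trial 2 = 139062 J
Delta work = -49546 J
Delta time = -217 s
CP = -49546 / -217 = 228.32 W

228.32 W


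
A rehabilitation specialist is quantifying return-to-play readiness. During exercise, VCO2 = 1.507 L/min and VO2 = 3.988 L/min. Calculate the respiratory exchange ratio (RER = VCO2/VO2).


RER = VCO2 / VO2
= 1.507 / 3.988
= 0.3779

0.3779


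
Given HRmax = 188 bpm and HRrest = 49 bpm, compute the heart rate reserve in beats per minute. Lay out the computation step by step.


Heart rate reserve = maximum HR minus resting HR
HRR = 188 - 49 = 139 bpm

139 bpm
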